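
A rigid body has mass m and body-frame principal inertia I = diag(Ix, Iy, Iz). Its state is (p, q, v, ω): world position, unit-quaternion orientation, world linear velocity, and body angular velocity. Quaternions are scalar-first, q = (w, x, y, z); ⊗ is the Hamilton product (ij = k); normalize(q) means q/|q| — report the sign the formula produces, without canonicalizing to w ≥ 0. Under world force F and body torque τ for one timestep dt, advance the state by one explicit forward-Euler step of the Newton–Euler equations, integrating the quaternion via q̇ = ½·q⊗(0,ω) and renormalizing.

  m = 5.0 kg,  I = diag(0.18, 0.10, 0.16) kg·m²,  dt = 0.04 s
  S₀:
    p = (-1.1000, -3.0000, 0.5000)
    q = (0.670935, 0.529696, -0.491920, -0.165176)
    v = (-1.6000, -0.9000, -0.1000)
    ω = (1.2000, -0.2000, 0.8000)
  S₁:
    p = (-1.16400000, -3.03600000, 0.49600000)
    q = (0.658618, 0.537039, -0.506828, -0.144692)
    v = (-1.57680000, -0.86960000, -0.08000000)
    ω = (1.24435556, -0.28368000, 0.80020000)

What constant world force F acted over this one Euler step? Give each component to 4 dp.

F = (2.9000, 3.8000, 2.5000)

Δv = v₁−v₀ = (0.02320000, 0.03040000, 0.02000000)
m·(v₁−v₀)/dt = (2.9000, 3.8000, 2.5000)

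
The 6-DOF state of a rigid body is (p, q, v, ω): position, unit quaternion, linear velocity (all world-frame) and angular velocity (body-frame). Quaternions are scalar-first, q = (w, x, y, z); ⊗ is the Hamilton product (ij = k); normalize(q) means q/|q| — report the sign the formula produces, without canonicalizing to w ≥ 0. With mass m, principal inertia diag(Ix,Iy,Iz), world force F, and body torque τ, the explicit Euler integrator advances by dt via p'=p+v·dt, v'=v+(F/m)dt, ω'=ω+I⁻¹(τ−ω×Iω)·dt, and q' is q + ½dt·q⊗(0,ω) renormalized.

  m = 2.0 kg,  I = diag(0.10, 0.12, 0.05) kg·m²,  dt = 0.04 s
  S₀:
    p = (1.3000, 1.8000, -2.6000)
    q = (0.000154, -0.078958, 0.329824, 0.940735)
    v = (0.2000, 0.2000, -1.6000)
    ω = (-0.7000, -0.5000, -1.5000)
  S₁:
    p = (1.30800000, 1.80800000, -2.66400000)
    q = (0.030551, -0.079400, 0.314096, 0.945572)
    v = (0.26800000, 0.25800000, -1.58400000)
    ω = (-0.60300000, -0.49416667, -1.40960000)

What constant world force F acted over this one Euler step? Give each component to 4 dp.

F = (3.4000, 2.9000, 0.8000)

Δv = v₁−v₀ = (0.06800000, 0.05800000, 0.01600000)
F = m·Δv/dt = (3.4000, 2.9000, 0.8000)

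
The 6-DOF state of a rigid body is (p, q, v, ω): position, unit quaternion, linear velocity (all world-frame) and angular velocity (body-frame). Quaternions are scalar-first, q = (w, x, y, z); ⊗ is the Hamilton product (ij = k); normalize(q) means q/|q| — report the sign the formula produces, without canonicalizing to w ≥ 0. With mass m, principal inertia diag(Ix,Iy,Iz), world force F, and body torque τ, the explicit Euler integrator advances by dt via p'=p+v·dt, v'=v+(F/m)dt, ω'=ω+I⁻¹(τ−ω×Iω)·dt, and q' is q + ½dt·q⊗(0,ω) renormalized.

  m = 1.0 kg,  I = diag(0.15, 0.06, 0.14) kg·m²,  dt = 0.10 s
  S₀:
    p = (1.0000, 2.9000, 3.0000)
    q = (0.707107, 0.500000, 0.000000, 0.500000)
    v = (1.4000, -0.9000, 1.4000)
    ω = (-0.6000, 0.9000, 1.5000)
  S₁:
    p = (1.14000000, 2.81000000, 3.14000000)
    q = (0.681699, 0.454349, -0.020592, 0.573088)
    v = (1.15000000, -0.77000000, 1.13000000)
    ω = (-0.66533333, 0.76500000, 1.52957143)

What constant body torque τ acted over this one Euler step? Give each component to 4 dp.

τ = (0.0100, -0.0900, 0.0900)

ω₁ − ω₀ = (-0.06533333, -0.13500000, 0.02957143)
ω₀×(Iω₀) = (0.1080, -0.0090, 0.0486)
applied torque τ = (0.0100, -0.0900, 0.0900)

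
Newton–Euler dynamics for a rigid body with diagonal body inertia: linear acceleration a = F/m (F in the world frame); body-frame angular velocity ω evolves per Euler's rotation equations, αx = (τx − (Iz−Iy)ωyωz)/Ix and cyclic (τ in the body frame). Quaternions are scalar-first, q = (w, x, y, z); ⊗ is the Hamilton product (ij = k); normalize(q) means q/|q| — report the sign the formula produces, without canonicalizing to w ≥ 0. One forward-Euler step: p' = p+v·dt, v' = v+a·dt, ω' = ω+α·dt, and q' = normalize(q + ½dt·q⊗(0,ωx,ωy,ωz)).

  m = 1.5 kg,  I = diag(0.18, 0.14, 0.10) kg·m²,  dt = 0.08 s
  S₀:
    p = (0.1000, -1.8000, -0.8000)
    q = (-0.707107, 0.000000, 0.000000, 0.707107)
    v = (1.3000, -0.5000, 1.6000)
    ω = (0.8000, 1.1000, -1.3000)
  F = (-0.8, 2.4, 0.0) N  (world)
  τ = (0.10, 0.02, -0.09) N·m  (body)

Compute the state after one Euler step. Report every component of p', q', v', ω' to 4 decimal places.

(τ − ω×Iω)/I = (0.2378, 0.7371, -0.5480)
ω' = ω + α·dt = (0.8190, 1.1590, -1.3438)
Hamilton product q⊗(0,ω) = (0.9192391, -1.3435033, -0.2121321, 0.9192391)
updated quaternion q' = (-0.6684, -0.0536, -0.0085, 0.7418)
new position p' = (0.2040, -1.8400, -0.6720)
v + (F/m)dt = (1.2573, -0.3720, 1.6000)

p' = (0.2040, -1.8400, -0.6720)
q' = (-0.6684, -0.0536, -0.0085, 0.7418)
v' = (1.2573, -0.3720, 1.6000)
ω' = (0.8190, 1.1590, -1.3438)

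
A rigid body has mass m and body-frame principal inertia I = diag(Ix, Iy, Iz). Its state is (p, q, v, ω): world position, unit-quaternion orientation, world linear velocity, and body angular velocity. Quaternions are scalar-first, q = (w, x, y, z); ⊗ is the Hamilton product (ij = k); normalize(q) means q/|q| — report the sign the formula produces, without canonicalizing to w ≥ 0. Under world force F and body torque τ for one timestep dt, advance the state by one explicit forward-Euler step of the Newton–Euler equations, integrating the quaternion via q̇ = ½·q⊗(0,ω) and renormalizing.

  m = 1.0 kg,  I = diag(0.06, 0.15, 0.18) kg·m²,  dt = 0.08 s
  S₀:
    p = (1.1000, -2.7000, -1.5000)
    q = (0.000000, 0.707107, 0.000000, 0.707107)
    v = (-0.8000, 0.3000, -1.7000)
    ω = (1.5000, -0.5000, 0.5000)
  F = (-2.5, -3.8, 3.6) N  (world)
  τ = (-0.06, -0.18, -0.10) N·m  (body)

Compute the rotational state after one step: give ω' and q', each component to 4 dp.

(τ − ω×Iω)/I = (-0.8750, -0.6000, -0.1806)
ω' = ω + α·dt = (1.4300, -0.5480, 0.4856)
q⊗(0,ω) = (-1.4142140, 0.3535535, 0.7071070, -0.3535535)
q + ½dt·q⊗(0,ω), renormalized = (-0.0564, 0.7197, 0.0282, 0.6914)

ω' = (1.4300, -0.5480, 0.4856)
q' = (-0.0564, 0.7197, 0.0282, 0.6914)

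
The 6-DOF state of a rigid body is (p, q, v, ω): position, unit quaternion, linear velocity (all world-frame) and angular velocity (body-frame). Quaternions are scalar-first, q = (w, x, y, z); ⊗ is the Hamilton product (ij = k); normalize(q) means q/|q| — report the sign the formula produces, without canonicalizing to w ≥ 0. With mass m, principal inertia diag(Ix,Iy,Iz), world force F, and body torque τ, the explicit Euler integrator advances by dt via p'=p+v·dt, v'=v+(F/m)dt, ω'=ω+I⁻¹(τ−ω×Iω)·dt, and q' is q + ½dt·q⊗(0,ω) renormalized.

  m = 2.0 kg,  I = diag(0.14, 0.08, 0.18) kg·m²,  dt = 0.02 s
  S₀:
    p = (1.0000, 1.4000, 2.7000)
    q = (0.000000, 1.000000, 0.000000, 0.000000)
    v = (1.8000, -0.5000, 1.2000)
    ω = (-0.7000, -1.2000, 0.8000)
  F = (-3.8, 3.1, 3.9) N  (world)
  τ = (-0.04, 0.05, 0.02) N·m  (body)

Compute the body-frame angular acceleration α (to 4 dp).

α = (0.4000, 0.3450, 0.3911)

precession coupling ω×(Iω) = (-0.0960, 0.0224, -0.0504)
α = I⁻¹(τ − ω×Iω) = (0.4000, 0.3450, 0.3911)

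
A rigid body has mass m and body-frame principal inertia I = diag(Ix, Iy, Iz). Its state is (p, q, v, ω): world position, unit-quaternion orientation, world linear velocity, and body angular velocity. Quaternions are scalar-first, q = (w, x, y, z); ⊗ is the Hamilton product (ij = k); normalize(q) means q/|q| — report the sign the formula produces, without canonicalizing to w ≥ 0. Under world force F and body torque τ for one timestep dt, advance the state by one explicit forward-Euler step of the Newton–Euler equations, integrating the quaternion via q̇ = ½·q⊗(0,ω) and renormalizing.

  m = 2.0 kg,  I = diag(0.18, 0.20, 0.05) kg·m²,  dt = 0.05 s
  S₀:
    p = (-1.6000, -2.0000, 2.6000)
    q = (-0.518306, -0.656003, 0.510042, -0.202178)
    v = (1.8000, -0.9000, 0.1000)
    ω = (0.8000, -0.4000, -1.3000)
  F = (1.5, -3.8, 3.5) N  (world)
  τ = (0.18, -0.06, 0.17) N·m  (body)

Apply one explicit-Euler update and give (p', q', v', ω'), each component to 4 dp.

p' = (-1.5100, -2.0450, 2.6050)
q' = (-0.5063, -0.6844, 0.4895, -0.1888)
v' = (1.8375, -0.9950, 0.1875)
ω' = (0.8717, -0.3812, -1.1236)

precession coupling ω×(Iω) = (-0.0780, -0.1352, -0.0064)
α = I⁻¹(τ − ω×Iω) = (1.4333, 0.3760, 3.5280)
ω' = ω + α·dt = (0.8717, -0.3812, -1.1236)
2q̇ = q⊗(0,ω) = (0.4659878, -1.1585706, -0.8072239, 0.5281654)
q + ½dt·q⊗(0,ω), renormalized = (-0.5063, -0.6844, 0.4895, -0.1888)
linear accel F/m = (0.7500, -1.9000, 1.7500)
new position p' = (-1.5100, -2.0450, 2.6050)
new velocity v' = (1.8375, -0.9950, 0.1875)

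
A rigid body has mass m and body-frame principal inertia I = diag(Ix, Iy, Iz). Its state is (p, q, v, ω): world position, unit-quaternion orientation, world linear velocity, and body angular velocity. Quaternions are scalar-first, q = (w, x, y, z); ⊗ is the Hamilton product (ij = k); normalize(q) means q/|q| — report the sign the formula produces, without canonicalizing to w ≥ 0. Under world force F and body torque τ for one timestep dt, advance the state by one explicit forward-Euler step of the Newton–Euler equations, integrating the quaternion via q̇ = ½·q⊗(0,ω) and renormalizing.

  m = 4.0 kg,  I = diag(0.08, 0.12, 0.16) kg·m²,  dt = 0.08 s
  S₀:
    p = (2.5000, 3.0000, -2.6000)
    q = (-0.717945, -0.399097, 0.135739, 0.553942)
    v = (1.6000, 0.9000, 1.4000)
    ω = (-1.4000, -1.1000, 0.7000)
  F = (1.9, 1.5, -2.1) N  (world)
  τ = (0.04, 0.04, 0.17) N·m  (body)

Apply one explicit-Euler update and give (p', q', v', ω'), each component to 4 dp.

α = I⁻¹(τ − ω×Iω) = (0.8850, -0.3200, 0.6775)
new body rate ω' = (-1.3292, -1.1256, 0.7542)
q⊗(0,ω) = (-0.7971823, 1.7094765, 0.2935886, 0.1264798)
q + ½dt·q⊗(0,ω), renormalized = (-0.7476, -0.3298, 0.1471, 0.5574)
a = (0.4750, 0.3750, -0.5250)
p' = p + v·dt = (2.6280, 3.0720, -2.4880)
new velocity v' = (1.6380, 0.9300, 1.3580)

p' = (2.6280, 3.0720, -2.4880)
q' = (-0.7476, -0.3298, 0.1471, 0.5574)
v' = (1.6380, 0.9300, 1.3580)
ω' = (-1.3292, -1.1256, 0.7542)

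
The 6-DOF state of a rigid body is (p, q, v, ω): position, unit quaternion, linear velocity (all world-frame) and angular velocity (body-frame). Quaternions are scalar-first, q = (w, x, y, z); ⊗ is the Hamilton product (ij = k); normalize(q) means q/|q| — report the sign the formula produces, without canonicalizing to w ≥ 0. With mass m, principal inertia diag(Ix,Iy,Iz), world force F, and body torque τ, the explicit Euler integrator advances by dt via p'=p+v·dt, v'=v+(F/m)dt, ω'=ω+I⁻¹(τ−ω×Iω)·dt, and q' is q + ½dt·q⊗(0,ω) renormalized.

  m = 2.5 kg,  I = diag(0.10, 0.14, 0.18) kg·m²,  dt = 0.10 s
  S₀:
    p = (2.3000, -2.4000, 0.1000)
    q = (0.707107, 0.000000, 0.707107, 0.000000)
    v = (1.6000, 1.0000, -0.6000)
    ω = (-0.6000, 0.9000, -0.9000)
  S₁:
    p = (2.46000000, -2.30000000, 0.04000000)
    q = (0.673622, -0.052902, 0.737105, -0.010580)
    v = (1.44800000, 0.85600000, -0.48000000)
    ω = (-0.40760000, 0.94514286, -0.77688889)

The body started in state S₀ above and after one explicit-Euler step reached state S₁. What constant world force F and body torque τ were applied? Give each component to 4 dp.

F = (-3.8000, -3.6000, 3.0000)
τ = (0.1600, 0.0200, 0.2000)

Δv = v₁−v₀ = (-0.15200000, -0.14400000, 0.12000000)
applied force F = (-3.8000, -3.6000, 3.0000)
rate change Δω = (0.19240000, 0.04514286, 0.12311111)
gyro term ω₀×Iω₀ = (-0.0324, -0.0432, -0.0216)
applied torque τ = (0.1600, 0.0200, 0.2000)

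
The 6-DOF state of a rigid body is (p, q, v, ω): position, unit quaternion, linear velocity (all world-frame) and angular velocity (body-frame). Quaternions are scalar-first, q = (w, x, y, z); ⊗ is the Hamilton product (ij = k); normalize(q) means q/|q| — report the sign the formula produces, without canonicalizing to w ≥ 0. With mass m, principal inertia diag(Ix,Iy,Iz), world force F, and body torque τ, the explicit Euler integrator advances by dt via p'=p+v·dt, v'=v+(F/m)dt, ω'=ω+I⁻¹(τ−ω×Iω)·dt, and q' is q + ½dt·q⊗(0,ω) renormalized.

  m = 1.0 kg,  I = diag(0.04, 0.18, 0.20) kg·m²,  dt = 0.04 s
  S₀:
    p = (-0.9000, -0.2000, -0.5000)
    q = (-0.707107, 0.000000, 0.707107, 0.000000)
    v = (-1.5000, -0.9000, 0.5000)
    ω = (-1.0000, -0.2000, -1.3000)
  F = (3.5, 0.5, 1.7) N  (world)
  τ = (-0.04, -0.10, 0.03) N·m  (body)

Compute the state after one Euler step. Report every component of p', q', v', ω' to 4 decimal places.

p' = (-0.9600, -0.2360, -0.4800)
q' = (-0.7039, -0.0042, 0.7095, 0.0325)
v' = (-1.3600, -0.8800, 0.5680)
ω' = (-1.0452, -0.1760, -1.2996)

a = F/m = (3.5000, 0.5000, 1.7000)
p + v·dt = (-0.9600, -0.2360, -0.4800)
v' = v + a·dt = (-1.3600, -0.8800, 0.5680)
ω×(Iω) gyroscopic = (0.0052, -0.2080, 0.0280)
α = I⁻¹(τ − ω×Iω) = (-1.1300, 0.6000, 0.0100)
ω' = ω + α·dt = (-1.0452, -0.1760, -1.2996)
2q̇ = q⊗(0,ω) = (0.1414214, -0.2121321, 0.1414214, 1.6263461)
q' = normalize(q + ½dt·q⊗(0,ω)) = (-0.7039, -0.0042, 0.7095, 0.0325)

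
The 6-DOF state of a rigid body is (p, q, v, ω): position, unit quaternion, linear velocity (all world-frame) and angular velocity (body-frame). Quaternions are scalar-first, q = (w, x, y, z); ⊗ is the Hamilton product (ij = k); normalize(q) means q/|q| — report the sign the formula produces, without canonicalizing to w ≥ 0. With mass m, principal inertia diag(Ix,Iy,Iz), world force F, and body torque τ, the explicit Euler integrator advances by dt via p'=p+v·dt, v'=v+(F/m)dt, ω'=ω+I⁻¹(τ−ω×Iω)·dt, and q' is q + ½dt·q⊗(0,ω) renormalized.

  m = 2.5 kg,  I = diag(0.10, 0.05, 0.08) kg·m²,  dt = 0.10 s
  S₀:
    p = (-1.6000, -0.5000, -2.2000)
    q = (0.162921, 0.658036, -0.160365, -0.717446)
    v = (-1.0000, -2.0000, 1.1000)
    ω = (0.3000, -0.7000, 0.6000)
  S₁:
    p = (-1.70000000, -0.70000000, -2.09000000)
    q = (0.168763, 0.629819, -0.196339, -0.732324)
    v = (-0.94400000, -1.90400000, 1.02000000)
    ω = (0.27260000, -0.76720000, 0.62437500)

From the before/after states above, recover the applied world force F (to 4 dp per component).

F = (1.4000, 2.4000, -2.0000)

velocity change Δv = (0.05600000, 0.09600000, -0.08000000)
m·(v₁−v₀)/dt = (1.4000, 2.4000, -2.0000)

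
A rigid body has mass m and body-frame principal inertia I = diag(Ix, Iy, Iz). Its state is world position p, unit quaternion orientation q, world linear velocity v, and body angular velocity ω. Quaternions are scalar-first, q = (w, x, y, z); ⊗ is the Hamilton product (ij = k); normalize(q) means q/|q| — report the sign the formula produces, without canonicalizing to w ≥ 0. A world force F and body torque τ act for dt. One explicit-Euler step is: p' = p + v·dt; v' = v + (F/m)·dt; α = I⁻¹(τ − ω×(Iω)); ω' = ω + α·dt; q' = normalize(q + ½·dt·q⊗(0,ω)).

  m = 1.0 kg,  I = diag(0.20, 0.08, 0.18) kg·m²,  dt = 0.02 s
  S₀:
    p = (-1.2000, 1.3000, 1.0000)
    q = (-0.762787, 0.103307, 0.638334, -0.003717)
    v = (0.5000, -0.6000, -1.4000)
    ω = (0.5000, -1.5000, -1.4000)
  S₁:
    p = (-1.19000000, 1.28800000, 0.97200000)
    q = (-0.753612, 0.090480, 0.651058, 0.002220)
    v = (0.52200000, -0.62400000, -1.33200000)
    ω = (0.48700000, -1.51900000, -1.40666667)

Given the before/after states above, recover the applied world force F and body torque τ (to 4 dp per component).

F = (1.1000, -1.2000, 3.4000)
τ = (0.0800, -0.0900, 0.0300)

v₁ − v₀ = (0.02200000, -0.02400000, 0.06800000)
F = m·Δv/dt = (1.1000, -1.2000, 3.4000)
ω₁ − ω₀ = (-0.01300000, -0.01900000, -0.00666667)
τ = I·(Δω/dt) + ω₀×(Iω₀) = (0.0800, -0.0900, 0.0300)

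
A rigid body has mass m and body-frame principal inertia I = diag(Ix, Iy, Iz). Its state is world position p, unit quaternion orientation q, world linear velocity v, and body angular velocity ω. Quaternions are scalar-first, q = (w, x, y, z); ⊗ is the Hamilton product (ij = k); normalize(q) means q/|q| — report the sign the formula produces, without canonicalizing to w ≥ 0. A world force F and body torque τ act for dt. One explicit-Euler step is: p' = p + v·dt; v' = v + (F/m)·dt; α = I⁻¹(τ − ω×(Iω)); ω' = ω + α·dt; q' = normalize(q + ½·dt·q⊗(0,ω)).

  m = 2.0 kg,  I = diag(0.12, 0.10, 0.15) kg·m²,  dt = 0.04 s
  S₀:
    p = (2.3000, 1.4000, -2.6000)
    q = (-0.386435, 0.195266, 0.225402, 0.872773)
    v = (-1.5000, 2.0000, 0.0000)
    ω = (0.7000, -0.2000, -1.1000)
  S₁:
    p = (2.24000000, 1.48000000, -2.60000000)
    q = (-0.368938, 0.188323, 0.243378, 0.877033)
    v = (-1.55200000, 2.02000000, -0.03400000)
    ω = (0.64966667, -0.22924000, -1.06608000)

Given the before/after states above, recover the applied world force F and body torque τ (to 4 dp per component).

Δω = ω₁−ω₀ = (-0.05033333, -0.02924000, 0.03392000)
τ = I·(Δω/dt) + ω₀×(Iω₀) = (-0.1400, -0.0500, 0.1300)
Δv = v₁−v₀ = (-0.05200000, 0.02000000, -0.03400000)
F = m·Δv/dt = (-2.6000, 1.0000, -1.7000)

F = (-2.6000, 1.0000, -1.7000)
τ = (-0.1400, -0.0500, 0.1300)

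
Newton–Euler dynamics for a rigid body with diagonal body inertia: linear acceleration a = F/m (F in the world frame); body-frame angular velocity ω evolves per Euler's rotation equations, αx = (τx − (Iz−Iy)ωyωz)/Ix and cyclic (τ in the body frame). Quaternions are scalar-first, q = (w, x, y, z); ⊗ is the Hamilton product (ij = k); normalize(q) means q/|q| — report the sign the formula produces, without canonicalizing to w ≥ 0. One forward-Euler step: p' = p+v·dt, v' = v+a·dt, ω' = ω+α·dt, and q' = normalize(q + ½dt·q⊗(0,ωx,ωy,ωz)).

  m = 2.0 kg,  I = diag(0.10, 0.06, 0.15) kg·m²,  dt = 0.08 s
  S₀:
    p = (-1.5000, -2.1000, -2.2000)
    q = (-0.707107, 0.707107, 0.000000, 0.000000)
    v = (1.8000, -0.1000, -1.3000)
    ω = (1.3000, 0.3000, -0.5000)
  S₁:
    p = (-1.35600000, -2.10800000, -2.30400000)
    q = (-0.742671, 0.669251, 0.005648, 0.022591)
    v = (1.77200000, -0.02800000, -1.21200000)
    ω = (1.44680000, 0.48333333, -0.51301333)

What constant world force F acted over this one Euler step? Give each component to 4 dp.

F = (-0.7000, 1.8000, 2.2000)

Δv = v₁−v₀ = (-0.02800000, 0.07200000, 0.08800000)
applied force F = (-0.7000, 1.8000, 2.2000)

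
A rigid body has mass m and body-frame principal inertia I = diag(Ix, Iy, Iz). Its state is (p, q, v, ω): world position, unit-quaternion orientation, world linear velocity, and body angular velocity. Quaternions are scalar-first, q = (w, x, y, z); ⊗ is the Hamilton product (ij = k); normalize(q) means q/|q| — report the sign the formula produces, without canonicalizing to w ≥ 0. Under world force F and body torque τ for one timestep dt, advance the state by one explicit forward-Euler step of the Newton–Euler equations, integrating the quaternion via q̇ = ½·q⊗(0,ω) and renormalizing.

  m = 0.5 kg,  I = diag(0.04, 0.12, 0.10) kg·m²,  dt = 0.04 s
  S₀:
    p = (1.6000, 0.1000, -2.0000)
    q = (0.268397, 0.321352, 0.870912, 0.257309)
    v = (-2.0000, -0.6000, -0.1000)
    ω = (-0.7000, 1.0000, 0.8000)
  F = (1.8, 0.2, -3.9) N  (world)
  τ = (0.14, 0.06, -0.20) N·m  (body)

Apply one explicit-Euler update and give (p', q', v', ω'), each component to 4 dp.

(τ − ω×Iω)/I = (3.9000, 0.2200, -1.4400)
ω' = ω + α·dt = (-0.5440, 1.0088, 0.7424)
2q̇ = q⊗(0,ω) = (-0.8518128, 0.2515427, -0.1688009, 1.1457080)
q' = normalize(q + ½dt·q⊗(0,ω)) = (0.2513, 0.3262, 0.8672, 0.2801)
a = (3.6000, 0.4000, -7.8000)
p' = p + v·dt = (1.5200, 0.0760, -2.0040)
v + (F/m)dt = (-1.8560, -0.5840, -0.4120)

p' = (1.5200, 0.0760, -2.0040)
q' = (0.2513, 0.3262, 0.8672, 0.2801)
v' = (-1.8560, -0.5840, -0.4120)
ω' = (-0.5440, 1.0088, 0.7424)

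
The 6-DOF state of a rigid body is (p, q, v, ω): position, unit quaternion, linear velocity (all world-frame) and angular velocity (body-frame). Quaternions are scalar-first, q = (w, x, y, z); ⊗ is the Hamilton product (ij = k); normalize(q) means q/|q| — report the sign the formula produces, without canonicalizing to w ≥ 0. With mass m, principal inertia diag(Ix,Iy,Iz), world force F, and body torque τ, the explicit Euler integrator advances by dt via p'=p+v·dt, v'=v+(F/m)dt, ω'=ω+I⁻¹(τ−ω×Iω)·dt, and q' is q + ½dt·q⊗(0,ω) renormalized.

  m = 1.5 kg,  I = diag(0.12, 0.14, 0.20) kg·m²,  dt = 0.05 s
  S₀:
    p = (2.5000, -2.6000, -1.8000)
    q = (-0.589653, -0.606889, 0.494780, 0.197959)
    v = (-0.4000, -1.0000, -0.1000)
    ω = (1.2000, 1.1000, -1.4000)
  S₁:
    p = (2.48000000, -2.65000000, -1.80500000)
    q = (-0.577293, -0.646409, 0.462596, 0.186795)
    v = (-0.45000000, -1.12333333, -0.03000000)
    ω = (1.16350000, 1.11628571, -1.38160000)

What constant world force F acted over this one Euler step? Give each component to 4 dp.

v₁ − v₀ = (-0.05000000, -0.12333333, 0.07000000)
F = m·Δv/dt = (-1.5000, -3.7000, 2.1000)

F = (-1.5000, -3.7000, 2.1000)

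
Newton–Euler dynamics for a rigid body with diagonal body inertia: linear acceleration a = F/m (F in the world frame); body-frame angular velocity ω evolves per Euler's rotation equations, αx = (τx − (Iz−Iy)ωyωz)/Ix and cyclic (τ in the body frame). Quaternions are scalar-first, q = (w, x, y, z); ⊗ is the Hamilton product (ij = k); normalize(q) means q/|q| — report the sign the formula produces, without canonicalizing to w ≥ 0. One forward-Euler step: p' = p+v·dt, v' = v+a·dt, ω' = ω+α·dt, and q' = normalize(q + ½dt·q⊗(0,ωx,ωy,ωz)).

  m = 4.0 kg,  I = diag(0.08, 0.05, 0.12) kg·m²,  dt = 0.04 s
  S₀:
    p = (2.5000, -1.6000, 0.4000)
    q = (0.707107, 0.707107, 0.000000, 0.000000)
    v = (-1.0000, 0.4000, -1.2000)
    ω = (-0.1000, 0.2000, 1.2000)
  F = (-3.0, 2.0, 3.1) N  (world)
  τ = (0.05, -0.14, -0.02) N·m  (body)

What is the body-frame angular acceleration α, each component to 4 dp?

α = (0.4150, -2.8960, -0.1717)

ω×(Iω) gyroscopic = (0.0168, 0.0048, 0.0006)
(τ − ω×Iω)/I = (0.4150, -2.8960, -0.1717)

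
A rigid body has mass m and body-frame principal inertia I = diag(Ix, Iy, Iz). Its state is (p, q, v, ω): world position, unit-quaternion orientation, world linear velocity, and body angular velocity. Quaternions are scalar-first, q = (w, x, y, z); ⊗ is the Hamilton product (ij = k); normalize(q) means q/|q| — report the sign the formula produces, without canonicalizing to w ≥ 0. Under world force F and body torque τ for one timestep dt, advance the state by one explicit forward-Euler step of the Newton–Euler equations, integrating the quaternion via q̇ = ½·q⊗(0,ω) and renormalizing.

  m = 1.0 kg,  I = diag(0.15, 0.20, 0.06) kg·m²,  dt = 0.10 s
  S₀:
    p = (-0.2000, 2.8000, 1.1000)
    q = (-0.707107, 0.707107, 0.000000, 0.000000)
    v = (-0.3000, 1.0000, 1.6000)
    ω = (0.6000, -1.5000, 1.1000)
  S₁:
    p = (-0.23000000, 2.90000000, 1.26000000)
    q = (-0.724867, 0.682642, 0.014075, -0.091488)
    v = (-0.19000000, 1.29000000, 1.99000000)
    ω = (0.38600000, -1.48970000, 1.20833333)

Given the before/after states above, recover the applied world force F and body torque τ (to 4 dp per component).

v₁ − v₀ = (0.11000000, 0.29000000, 0.39000000)
applied force F = (1.1000, 2.9000, 3.9000)
rate change Δω = (-0.21400000, 0.01030000, 0.10833333)
gyro term ω₀×Iω₀ = (0.2310, 0.0594, -0.0450)
τ = I·(Δω/dt) + ω₀×(Iω₀) = (-0.0900, 0.0800, 0.0200)

F = (1.1000, 2.9000, 3.9000)
τ = (-0.0900, 0.0800, 0.0200)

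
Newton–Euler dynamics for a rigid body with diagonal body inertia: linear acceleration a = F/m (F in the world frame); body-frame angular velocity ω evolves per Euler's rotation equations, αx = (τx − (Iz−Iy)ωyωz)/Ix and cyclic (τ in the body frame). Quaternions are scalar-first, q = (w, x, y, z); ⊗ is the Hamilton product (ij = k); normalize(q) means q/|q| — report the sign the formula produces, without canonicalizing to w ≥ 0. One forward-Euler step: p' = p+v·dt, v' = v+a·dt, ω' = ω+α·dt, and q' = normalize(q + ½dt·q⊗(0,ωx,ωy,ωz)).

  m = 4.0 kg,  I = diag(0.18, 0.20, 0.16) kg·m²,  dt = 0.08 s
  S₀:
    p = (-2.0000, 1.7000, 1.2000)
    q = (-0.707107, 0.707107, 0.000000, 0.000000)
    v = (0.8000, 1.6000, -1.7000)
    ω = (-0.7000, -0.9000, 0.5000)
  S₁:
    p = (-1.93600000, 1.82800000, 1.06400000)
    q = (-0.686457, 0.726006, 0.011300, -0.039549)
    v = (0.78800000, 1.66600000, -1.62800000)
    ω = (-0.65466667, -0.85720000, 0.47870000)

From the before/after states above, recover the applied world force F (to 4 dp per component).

F = (-0.6000, 3.3000, 3.6000)

v₁ − v₀ = (-0.01200000, 0.06600000, 0.07200000)
F = m·Δv/dt = (-0.6000, 3.3000, 3.6000)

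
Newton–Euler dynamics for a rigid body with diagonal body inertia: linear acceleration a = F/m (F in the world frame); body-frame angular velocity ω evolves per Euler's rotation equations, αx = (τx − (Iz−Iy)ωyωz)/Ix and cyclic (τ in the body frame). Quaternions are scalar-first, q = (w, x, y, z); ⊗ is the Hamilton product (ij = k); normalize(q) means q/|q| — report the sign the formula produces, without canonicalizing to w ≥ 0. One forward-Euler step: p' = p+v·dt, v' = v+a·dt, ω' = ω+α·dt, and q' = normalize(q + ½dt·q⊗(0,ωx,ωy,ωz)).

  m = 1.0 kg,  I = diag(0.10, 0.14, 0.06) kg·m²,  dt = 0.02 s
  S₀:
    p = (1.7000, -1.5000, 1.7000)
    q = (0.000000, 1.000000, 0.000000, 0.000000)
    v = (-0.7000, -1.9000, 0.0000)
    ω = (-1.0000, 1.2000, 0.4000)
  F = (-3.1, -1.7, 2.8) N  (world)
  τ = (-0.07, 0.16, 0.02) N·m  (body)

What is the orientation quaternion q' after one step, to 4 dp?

q' = (0.0100, 0.9999, -0.0040, 0.0120)

Hamilton product q⊗(0,ω) = (1.0000000, 0.0000000, -0.4000000, 1.2000000)
updated quaternion q' = (0.0100, 0.9999, -0.0040, 0.0120)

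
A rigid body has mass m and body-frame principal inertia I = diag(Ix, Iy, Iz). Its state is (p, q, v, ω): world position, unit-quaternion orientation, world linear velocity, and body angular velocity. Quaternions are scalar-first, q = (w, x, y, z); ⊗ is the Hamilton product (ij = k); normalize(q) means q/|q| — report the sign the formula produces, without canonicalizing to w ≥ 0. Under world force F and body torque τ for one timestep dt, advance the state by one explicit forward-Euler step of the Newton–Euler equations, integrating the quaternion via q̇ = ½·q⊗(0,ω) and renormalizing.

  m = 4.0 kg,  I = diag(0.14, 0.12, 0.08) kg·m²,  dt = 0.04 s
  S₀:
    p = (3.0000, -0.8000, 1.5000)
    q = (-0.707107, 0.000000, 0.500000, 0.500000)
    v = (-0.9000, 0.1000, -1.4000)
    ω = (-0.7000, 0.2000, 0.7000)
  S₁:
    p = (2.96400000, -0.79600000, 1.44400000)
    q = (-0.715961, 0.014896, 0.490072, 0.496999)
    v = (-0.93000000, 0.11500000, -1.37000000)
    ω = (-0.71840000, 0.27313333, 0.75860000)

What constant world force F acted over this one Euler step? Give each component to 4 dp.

F = (-3.0000, 1.5000, 3.0000)

Δv = v₁−v₀ = (-0.03000000, 0.01500000, 0.03000000)
F = m·Δv/dt = (-3.0000, 1.5000, 3.0000)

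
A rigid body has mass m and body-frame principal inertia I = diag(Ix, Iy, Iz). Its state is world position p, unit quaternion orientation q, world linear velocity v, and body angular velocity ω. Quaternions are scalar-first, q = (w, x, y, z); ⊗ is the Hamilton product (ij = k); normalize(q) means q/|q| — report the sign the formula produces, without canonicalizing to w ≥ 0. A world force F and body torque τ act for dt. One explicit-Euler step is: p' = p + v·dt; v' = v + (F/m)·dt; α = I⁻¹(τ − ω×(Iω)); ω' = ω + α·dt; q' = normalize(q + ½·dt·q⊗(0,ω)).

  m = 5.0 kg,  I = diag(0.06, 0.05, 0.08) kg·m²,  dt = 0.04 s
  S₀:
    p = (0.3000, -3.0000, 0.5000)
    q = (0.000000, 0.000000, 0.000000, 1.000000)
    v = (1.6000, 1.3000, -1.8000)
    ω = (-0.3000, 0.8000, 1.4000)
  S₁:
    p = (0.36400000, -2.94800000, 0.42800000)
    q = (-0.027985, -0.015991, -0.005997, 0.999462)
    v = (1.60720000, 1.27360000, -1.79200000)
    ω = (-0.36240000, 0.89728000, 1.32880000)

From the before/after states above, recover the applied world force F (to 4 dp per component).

F = (0.9000, -3.3000, 1.0000)

v₁ − v₀ = (0.00720000, -0.02640000, 0.00800000)
F = m·Δv/dt = (0.9000, -3.3000, 1.0000)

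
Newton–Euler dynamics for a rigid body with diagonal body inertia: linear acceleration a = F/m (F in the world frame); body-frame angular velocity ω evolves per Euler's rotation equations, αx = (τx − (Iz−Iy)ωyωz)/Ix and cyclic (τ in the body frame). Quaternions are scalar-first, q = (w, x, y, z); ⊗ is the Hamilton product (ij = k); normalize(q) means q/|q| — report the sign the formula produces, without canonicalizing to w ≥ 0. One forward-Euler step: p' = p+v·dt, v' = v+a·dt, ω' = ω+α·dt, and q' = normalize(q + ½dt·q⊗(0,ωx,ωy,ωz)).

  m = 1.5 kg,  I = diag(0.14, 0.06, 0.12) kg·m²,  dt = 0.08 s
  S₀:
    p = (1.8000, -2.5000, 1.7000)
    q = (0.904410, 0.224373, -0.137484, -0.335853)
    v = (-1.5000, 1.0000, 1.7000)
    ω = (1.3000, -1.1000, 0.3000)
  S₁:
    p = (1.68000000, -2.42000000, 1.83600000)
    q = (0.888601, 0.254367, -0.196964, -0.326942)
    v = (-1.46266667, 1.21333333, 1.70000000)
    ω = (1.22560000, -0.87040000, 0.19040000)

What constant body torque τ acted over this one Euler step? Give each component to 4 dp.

rate change Δω = (-0.07440000, 0.22960000, -0.10960000)
I·α + gyro = (-0.1500, 0.1800, -0.0500)

τ = (-0.1500, 0.1800, -0.0500)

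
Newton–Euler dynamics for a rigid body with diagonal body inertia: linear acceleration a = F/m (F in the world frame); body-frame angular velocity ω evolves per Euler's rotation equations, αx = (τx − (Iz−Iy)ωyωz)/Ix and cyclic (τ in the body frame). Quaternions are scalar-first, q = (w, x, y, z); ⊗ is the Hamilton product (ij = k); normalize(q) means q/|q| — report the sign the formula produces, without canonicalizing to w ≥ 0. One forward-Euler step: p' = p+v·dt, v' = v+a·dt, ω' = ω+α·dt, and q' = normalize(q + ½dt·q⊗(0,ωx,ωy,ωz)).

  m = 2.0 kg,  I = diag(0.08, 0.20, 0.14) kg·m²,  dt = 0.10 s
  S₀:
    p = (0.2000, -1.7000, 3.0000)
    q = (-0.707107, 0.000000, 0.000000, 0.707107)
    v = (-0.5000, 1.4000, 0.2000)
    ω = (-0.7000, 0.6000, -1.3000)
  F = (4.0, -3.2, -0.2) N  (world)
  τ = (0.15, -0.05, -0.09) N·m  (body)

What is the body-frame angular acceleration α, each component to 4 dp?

α = (1.2900, 0.0230, -0.2829)

gyro term ω×Iω = (0.0468, -0.0546, -0.0504)
(τ − ω×Iω)/I = (1.2900, 0.0230, -0.2829)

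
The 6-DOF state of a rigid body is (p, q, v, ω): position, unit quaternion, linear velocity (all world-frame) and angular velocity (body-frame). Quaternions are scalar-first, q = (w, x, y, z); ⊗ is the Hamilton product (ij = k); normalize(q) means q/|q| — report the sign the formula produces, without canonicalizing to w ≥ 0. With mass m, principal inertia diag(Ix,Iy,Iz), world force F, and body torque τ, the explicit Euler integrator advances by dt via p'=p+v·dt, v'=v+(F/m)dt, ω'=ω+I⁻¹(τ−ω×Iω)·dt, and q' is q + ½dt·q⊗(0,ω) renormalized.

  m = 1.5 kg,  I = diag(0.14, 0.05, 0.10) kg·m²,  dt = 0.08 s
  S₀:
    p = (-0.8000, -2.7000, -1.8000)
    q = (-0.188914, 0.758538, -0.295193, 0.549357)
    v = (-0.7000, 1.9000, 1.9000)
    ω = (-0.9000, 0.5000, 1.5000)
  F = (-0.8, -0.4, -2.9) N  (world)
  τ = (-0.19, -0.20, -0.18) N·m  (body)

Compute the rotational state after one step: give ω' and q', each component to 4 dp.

ω' = (-1.0300, 0.2664, 1.3236)
q' = (-0.1882, 0.7347, -0.3633, 0.5411)

α = I⁻¹(τ − ω×Iω) = (-1.6250, -2.9200, -2.2050)
ω' = ω + α·dt = (-1.0300, 0.2664, 1.3236)
Hamilton product q⊗(0,ω) = (0.0062452, -0.5474454, -1.7266853, -0.1697757)
q' = normalize(q + ½dt·q⊗(0,ω)) = (-0.1882, 0.7347, -0.3633, 0.5411)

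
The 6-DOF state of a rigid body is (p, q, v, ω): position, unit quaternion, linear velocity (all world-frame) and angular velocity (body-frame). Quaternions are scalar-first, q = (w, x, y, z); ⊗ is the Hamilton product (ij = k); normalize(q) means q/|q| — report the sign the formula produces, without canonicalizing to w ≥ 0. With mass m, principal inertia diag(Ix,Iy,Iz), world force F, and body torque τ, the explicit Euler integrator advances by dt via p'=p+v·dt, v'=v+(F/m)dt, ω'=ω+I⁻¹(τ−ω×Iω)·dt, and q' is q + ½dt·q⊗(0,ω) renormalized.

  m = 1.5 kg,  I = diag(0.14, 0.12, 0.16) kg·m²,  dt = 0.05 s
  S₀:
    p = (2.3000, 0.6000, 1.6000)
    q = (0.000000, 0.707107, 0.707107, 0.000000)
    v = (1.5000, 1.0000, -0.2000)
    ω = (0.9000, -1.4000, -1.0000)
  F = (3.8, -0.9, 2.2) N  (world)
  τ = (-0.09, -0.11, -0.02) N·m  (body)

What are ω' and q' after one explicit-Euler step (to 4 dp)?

ω×(Iω) gyroscopic = (0.0560, 0.0180, 0.0252)
(τ − ω×Iω)/I = (-1.0429, -1.0667, -0.2825)
ω + α·dt = (0.8479, -1.4533, -1.0141)
2q̇ = q⊗(0,ω) = (0.3535535, -0.7071070, 0.7071070, -1.6263461)
updated quaternion q' = (0.0088, 0.6886, 0.7239, -0.0406)

ω' = (0.8479, -1.4533, -1.0141)
q' = (0.0088, 0.6886, 0.7239, -0.0406)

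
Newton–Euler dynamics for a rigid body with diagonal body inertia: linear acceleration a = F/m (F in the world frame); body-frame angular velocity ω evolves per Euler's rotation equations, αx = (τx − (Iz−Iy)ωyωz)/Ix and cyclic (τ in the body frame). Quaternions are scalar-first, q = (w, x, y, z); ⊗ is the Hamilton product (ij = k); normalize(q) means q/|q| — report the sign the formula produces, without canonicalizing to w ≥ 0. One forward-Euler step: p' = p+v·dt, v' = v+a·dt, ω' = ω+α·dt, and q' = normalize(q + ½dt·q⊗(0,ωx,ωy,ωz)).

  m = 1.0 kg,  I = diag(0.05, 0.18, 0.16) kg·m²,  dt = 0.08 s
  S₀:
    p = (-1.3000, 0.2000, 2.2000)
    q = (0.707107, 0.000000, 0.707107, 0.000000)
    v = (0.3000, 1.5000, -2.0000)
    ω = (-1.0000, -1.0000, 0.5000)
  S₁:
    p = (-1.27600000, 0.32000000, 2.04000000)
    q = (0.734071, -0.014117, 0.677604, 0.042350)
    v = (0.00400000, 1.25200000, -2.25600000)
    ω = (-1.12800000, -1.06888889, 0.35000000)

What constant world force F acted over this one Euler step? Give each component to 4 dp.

F = (-3.7000, -3.1000, -3.2000)

Δv = v₁−v₀ = (-0.29600000, -0.24800000, -0.25600000)
m·(v₁−v₀)/dt = (-3.7000, -3.1000, -3.2000)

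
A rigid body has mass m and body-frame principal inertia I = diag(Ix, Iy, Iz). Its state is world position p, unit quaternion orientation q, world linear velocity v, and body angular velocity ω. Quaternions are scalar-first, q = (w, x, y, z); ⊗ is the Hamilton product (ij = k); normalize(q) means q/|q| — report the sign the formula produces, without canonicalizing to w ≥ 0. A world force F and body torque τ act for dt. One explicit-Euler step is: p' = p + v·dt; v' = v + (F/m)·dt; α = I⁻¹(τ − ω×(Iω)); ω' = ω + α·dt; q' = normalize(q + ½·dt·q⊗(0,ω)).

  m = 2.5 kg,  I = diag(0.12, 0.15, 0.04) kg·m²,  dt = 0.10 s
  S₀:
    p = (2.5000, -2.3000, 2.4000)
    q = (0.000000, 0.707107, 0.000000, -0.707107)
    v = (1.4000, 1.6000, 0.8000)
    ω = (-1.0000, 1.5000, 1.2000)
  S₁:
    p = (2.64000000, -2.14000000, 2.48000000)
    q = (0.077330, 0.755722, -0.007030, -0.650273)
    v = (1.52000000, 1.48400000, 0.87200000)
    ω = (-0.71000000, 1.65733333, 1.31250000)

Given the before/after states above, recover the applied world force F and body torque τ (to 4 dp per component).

F = (3.0000, -2.9000, 1.8000)
τ = (0.1500, 0.1400, 0.0000)

ω₁ − ω₀ = (0.29000000, 0.15733333, 0.11250000)
precession coupling = (-0.1980, -0.0960, -0.0450)
applied torque τ = (0.1500, 0.1400, 0.0000)
velocity change Δv = (0.12000000, -0.11600000, 0.07200000)
F = m·Δv/dt = (3.0000, -2.9000, 1.8000)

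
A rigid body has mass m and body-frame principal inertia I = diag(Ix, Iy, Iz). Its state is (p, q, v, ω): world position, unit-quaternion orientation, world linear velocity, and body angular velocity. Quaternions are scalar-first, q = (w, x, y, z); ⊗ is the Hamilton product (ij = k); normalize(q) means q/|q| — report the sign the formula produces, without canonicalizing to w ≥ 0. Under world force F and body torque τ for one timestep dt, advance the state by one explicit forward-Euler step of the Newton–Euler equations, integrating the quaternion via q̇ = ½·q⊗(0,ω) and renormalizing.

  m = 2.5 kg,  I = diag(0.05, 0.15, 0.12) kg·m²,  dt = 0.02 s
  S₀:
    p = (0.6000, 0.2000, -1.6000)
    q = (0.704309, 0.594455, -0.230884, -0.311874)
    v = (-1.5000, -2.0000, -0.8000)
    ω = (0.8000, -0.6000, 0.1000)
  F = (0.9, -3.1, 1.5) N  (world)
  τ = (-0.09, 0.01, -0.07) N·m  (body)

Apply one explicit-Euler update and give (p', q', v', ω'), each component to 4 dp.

p' = (0.5700, 0.1600, -1.6160)
q' = (0.6984, 0.5980, -0.2382, -0.3129)
v' = (-1.4928, -2.0248, -0.7880)
ω' = (0.7633, -0.5979, 0.0963)

precession coupling ω×(Iω) = (0.0018, -0.0056, -0.0480)
angular accel α = (-1.8360, 0.1040, -0.1833)
ω' = ω + α·dt = (0.7633, -0.5979, 0.0963)
q⊗(0,ω) = (-0.5829070, 0.3532344, -0.7315301, -0.1015349)
q' = normalize(q + ½dt·q⊗(0,ω)) = (0.6984, 0.5980, -0.2382, -0.3129)
p + v·dt = (0.5700, 0.1600, -1.6160)
new velocity v' = (-1.4928, -2.0248, -0.7880)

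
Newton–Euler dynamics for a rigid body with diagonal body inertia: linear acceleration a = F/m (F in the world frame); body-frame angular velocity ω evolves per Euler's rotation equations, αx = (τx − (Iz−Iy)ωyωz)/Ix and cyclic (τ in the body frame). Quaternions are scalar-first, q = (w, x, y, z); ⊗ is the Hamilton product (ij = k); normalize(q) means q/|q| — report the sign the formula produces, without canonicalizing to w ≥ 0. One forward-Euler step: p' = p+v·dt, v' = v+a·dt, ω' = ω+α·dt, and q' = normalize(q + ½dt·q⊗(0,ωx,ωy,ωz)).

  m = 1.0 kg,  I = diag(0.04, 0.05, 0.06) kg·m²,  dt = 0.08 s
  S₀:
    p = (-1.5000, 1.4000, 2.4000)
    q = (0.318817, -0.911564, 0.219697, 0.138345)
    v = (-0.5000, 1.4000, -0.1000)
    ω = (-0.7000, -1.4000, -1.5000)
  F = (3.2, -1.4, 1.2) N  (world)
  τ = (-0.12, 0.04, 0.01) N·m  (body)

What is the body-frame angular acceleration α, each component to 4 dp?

α = (-3.5250, 1.2200, 0.0033)

precession coupling ω×(Iω) = (0.0210, -0.0210, 0.0098)
(τ − ω×Iω)/I = (-3.5250, 1.2200, 0.0033)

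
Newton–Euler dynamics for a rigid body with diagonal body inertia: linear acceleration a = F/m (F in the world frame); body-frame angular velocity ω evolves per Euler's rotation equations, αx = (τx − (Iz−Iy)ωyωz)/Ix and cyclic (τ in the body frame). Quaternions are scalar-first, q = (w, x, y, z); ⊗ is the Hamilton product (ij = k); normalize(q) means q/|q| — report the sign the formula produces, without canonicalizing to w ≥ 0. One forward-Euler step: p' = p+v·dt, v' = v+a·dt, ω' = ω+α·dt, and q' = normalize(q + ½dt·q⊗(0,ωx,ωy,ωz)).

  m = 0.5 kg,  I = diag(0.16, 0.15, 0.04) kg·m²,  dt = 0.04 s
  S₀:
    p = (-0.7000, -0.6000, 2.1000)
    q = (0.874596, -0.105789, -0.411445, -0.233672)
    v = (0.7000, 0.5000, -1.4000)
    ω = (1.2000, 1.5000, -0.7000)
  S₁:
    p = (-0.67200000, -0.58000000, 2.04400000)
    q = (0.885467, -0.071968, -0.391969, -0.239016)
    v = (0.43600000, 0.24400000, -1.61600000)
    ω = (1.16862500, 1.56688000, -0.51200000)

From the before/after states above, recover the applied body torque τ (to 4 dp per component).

rate change Δω = (-0.03137500, 0.06688000, 0.18800000)
applied torque τ = (-0.0100, 0.1500, 0.1700)

τ = (-0.0100, 0.1500, 0.1700)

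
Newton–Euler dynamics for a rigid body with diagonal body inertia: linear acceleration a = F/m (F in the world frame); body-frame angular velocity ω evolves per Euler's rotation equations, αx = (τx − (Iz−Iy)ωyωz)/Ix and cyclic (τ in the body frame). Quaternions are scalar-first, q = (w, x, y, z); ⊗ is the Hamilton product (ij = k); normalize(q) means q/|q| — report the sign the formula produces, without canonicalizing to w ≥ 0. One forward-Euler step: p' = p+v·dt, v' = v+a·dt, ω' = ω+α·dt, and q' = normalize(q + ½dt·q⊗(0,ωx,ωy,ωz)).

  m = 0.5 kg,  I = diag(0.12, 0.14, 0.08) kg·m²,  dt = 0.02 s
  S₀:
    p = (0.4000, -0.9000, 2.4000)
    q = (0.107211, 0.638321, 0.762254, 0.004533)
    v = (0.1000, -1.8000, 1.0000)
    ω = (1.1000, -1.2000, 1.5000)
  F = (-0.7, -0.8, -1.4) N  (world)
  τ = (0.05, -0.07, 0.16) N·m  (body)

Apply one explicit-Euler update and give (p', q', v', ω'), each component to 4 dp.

linear accel F/m = (-1.4000, -1.6000, -2.8000)
new position p' = (0.4020, -0.9360, 2.4200)
new velocity v' = (0.0720, -1.8320, 0.9440)
angular accel α = (-0.4833, -0.9714, 2.3300)
new body rate ω' = (1.0903, -1.2194, 1.5466)
Hamilton product q⊗(0,ω) = (0.2057522, 1.2667527, -1.0811484, -1.4436481)
q + ½dt·q⊗(0,ω), renormalized = (0.1092, 0.6508, 0.7513, -0.0099)

p' = (0.4020, -0.9360, 2.4200)
q' = (0.1092, 0.6508, 0.7513, -0.0099)
v' = (0.0720, -1.8320, 0.9440)
ω' = (1.0903, -1.2194, 1.5466)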